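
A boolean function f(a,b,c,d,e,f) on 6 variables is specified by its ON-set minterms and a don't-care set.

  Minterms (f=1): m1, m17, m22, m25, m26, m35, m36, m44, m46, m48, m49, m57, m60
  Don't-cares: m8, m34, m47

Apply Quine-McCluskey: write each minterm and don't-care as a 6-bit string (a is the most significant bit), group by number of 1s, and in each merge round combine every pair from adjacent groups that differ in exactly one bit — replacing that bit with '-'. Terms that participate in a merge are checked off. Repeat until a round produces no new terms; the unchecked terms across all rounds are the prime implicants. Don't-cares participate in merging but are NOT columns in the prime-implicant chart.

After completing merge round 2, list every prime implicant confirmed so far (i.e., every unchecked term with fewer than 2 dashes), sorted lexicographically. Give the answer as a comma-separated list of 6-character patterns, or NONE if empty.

[col 0] 000001*, 001000, 010001*, 010110, 011001*, 011010, 100010*, 100011*, 100100*, 101100*, 101110*, 101111*, 110000*, 110001*, 111001*, 111100*
[col 1] -10001*, -11001*, 0-0001, 01-001*, 1-1100, 10-100, 10001-, 1011-0, 10111-, 11-001*, 11000-
[col 2] -1-001
Prime implicants: -1-001, 0-0001, 001000, 010110, 011010, 1-1100, 10-100, 10001-, 1011-0, 10111-, 11000-

0-0001, 001000, 010110, 011010, 1-1100, 10-100, 10001-, 1011-0, 10111-, 11000-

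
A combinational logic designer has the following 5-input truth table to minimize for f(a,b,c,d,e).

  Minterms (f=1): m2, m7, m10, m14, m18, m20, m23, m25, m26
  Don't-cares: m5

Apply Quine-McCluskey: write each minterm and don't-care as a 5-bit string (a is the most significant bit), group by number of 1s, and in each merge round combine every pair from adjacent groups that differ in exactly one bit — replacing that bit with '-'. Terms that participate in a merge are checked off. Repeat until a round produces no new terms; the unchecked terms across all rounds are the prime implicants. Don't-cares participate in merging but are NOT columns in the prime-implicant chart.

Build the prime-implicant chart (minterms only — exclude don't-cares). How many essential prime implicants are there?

size-2^0 implicants → 00010(✓)  00101(✓)  00111(✓)  01010(✓)  01110(✓)  10010(✓)  10100  10111(✓)  11001  11010(✓)
size-2^1 implicants → -0010(✓)  -0111  -1010(✓)  0-010(✓)  001-1  01-10  1-010(✓)
size-2^2 implicants → --010
Unchecked terms (primes): --010, -0111, 001-1, 01-10, 10100, 11001
Minterm coverage:
  m2 ⊆ --010 [E]
  m7 ⊆ -0111,001-1
  m10 ⊆ --010,01-10
  m14 ⊆ 01-10 [E]
  m18 ⊆ --010 [E]
  m20 ⊆ 10100 [E]
  m23 ⊆ -0111 [E]
  m25 ⊆ 11001 [E]
  m26 ⊆ --010 [E]
E = {--010, -0111, 01-10, 10100, 11001}

5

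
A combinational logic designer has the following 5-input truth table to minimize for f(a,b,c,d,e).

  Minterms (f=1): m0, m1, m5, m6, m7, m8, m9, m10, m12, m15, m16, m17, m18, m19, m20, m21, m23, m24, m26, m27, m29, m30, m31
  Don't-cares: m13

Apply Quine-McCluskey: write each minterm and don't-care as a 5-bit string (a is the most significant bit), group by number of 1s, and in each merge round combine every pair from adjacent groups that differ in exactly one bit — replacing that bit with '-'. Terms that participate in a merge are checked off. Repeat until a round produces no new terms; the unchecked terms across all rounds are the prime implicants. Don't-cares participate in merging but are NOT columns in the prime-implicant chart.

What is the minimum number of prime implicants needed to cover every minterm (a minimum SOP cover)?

8

Round 0: 00000✓ 00001✓ 00101✓ 00110✓ 00111✓ 01000✓ 01001✓ 01010✓ 01100✓ 01101✓ 01111✓ 10000✓ 10001✓ 10010✓ 10011✓ 10100✓ 10101✓ 10111✓ 11000✓ 11010✓ 11011✓ 11101✓ 11110✓ 11111✓
Round 1: -0000✓ -0001✓ -0101✓ -0111✓ -1000✓ -1010✓ -1101✓ -1111✓ 0-000✓ 0-001✓ 0-101✓ 0-111✓ 00-01✓ 0000-✓ 001-1✓ 0011- 01-00✓ 01-01✓ 010-0✓ 0100-✓ 011-1✓ 0110-✓ 1-000✓ 1-010✓ 1-011✓ 1-101✓ 1-111✓ 10-00✓ 10-01✓ 10-11✓ 100-0✓ 100-1✓ 1000-✓ 1001-✓ 101-1✓ 1010-✓ 11-10✓ 11-11✓ 110-0✓ 1101-✓ 111-1✓ 1111-✓
Round 2: --000 --101✓ --111✓ -0-01 -000- -01-1✓ -10-0 -11-1✓ 0--01 0-00- 0-1-1✓ 01-0- 1--11 1-0-0 1-01- 1-1-1✓ 10--1 10-0- 100-- 11-1-
Round 3: --1-1
PIs = {--000, --1-1, -0-01, -000-, -10-0, 0--01, 0-00-, 0011-, 01-0-, 1--11, 1-0-0, 1-01-, 10--1, 10-0-, 100--, 11-1-}
Coverage chart:
  m0: --000,-000-,0-00-
  m1: -0-01,-000-,0--01,0-00-
  m5: --1-1,-0-01,0--01
  m6: 0011- ←essential
  m7: --1-1,0011-
  m8: --000,-10-0,0-00-,01-0-
  m9: 0--01,0-00-,01-0-
  m10: -10-0 ←essential
  m12: 01-0- ←essential
  m15: --1-1 ←essential
  m16: --000,-000-,1-0-0,10-0-,100--
  m17: -0-01,-000-,10--1,10-0-,100--
  m18: 1-0-0,1-01-,100--
  m19: 1--11,1-01-,10--1,100--
  m20: 10-0- ←essential
  m21: --1-1,-0-01,10--1,10-0-
  m23: --1-1,1--11,10--1
  m24: --000,-10-0,1-0-0
  m26: -10-0,1-0-0,1-01-,11-1-
  m27: 1--11,1-01-,11-1-
  m29: --1-1 ←essential
  m30: 11-1- ←essential
  m31: --1-1,1--11,11-1-
Essential: --1-1, -10-0, 0011-, 01-0-, 10-0-, 11-1-
Petrick residual → -000-, 1-01-
Min cover (8 terms): ce + b'c'd' + bc'e' + a'b'cd + a'bd' + ac'd + ab'd' + abd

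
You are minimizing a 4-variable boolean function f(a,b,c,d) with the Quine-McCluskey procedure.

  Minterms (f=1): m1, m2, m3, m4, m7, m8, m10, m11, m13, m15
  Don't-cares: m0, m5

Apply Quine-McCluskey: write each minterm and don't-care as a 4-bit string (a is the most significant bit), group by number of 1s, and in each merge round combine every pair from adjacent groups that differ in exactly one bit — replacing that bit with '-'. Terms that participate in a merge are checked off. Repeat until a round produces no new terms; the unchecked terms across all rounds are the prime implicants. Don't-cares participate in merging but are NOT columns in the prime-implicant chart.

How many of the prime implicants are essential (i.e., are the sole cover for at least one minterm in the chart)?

3

[col 0] 0000*, 0001*, 0010*, 0011*, 0100*, 0101*, 0111*, 1000*, 1010*, 1011*, 1101*, 1111*
[col 1] -000*, -010*, -011*, -101*, -111*, 0-00*, 0-01*, 0-11*, 00-0*, 00-1*, 000-*, 001-*, 01-1*, 010-*, 1-11*, 10-0*, 101-*, 11-1*
[col 2] --11, -0-0, -01-, -1-1, 0--1, 0-0-, 00--
Prime implicants: --11, -0-0, -01-, -1-1, 0--1, 0-0-, 00--
PI chart (minterm → PIs covering it):
  1 | 0--1,0-0-,00--
  2 | -0-0,-01-,00--
  3 | --11,-01-,0--1,00--
  4 | 0-0-  (sole → essential)
  7 | --11,-1-1,0--1
  8 | -0-0  (sole → essential)
  10 | -0-0,-01-
  11 | --11,-01-
  13 | -1-1  (sole → essential)
  15 | --11,-1-1
Essential prime implicants: -0-0, -1-1, 0-0-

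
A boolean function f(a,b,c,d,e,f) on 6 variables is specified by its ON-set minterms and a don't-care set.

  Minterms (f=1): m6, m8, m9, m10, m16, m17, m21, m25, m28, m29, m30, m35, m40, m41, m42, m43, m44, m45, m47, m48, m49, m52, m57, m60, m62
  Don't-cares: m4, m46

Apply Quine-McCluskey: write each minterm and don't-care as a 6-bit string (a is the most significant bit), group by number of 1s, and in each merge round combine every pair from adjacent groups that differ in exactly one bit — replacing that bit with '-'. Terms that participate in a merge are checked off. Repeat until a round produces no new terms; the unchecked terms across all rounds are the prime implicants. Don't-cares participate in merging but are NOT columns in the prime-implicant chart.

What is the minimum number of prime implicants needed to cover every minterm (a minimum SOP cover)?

9

size-2^0 implicants → 000100(✓)  000110(✓)  001000(✓)  001001(✓)  001010(✓)  010000(✓)  010001(✓)  010101(✓)  011001(✓)  011100(✓)  011101(✓)  011110(✓)  100011(✓)  101000(✓)  101001(✓)  101010(✓)  101011(✓)  101100(✓)  101101(✓)  101110(✓)  101111(✓)  110000(✓)  110001(✓)  110100(✓)  111001(✓)  111100(✓)  111110(✓)
size-2^1 implicants → -01000(✓)  -01001(✓)  -01010(✓)  -10000(✓)  -10001(✓)  -11001(✓)  -11100(✓)  -11110(✓)  0-1001(✓)  0001-0  0010-0(✓)  00100-(✓)  01-001(✓)  01-101(✓)  010-01(✓)  01000-(✓)  011-01(✓)  0111-0(✓)  01110-  1-1001(✓)  1-1100(✓)  1-1110(✓)  10-011  101-00(✓)  101-01(✓)  101-10(✓)  101-11(✓)  1010-0(✓)  1010-1(✓)  10100-(✓)  10101-(✓)  1011-0(✓)  1011-1(✓)  10110-(✓)  10111-(✓)  11-001(✓)  11-100  110-00  11000-(✓)  1111-0(✓)
size-2^2 implicants → --1001  -010-0  -0100-  -1-001  -1000-  -111-0  01--01  1-11-0  101--0(✓)  101--1(✓)  101-0-(✓)  101-1-(✓)  1010--(✓)  1011--(✓)
size-2^3 implicants → 101---
Unchecked terms (primes): --1001, -010-0, -0100-, -1-001, -1000-, -111-0, 0001-0, 01--01, 01110-, 1-11-0, 10-011, 101---, 11-100, 110-00
Minterm coverage:
  m6 ⊆ 0001-0 [E]
  m8 ⊆ -010-0,-0100-
  m9 ⊆ --1001,-0100-
  m10 ⊆ -010-0 [E]
  m16 ⊆ -1000- [E]
  m17 ⊆ -1-001,-1000-,01--01
  m21 ⊆ 01--01 [E]
  m25 ⊆ --1001,-1-001,01--01
  m28 ⊆ -111-0,01110-
  m29 ⊆ 01--01,01110-
  m30 ⊆ -111-0 [E]
  m35 ⊆ 10-011 [E]
  m40 ⊆ -010-0,-0100-,101---
  m41 ⊆ --1001,-0100-,101---
  m42 ⊆ -010-0,101---
  m43 ⊆ 10-011,101---
  m44 ⊆ 1-11-0,101---
  m45 ⊆ 101--- [E]
  m47 ⊆ 101--- [E]
  m48 ⊆ -1000-,110-00
  m49 ⊆ -1-001,-1000-
  m52 ⊆ 11-100,110-00
  m57 ⊆ --1001,-1-001
  m60 ⊆ -111-0,1-11-0,11-100
  m62 ⊆ -111-0,1-11-0
E = {-010-0, -1000-, -111-0, 0001-0, 01--01, 10-011, 101---}
Petrick residual → --1001, 11-100
Cover = cd'e'f + b'cd'f' + bc'd'e' + bcdf' + a'b'c'df' + a'be'f + ab'd'ef + ab'c + abde'f'  |cover|=9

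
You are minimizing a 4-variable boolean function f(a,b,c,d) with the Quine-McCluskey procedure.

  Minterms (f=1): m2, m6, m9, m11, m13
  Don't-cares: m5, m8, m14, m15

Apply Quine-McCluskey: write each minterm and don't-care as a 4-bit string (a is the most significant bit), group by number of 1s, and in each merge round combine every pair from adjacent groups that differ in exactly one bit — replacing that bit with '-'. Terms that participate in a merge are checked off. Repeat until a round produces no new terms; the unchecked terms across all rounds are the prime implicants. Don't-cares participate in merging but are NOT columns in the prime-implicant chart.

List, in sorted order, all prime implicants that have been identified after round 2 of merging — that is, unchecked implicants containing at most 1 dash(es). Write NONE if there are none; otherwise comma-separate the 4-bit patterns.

[col 0] 0010*, 0101*, 0110*, 1000*, 1001*, 1011*, 1101*, 1110*, 1111*
[col 1] -101, -110, 0-10, 1-01*, 1-11*, 10-1*, 100-, 11-1*, 111-
[col 2] 1--1
Prime implicants: -101, -110, 0-10, 1--1, 100-, 111-

-101, -110, 0-10, 100-, 111-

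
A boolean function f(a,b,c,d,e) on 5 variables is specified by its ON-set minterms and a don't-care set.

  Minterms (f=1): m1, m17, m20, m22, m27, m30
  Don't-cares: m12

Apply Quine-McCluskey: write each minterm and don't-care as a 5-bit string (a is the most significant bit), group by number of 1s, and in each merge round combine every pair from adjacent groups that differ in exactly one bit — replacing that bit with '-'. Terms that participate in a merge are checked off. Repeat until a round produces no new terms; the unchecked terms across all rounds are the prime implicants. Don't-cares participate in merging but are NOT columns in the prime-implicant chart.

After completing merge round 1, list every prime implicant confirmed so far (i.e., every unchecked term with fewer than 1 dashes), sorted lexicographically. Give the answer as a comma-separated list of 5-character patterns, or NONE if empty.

01100, 11011

[col 0] 00001*, 01100, 10001*, 10100*, 10110*, 11011, 11110*
[col 1] -0001, 1-110, 101-0
Prime implicants: -0001, 01100, 1-110, 101-0, 11011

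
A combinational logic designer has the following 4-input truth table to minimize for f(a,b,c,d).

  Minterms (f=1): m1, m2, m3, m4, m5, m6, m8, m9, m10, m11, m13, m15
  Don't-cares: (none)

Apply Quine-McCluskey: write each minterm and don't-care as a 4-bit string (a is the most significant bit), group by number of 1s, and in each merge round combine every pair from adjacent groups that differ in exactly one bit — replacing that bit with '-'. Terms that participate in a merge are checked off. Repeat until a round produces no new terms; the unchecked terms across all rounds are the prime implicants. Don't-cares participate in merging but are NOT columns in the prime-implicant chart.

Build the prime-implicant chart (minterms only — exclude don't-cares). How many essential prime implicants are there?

2

[col 0] 0001*, 0010*, 0011*, 0100*, 0101*, 0110*, 1000*, 1001*, 1010*, 1011*, 1101*, 1111*
[col 1] -001*, -010*, -011*, -101*, 0-01*, 0-10, 00-1*, 001-*, 01-0, 010-, 1-01*, 1-11*, 10-0*, 10-1*, 100-*, 101-*, 11-1*
[col 2] --01, -0-1, -01-, 1--1, 10--
Prime implicants: --01, -0-1, -01-, 0-10, 01-0, 010-, 1--1, 10--
PI chart (minterm → PIs covering it):
  1 | --01,-0-1
  2 | -01-,0-10
  3 | -0-1,-01-
  4 | 01-0,010-
  5 | --01,010-
  6 | 0-10,01-0
  8 | 10--  (sole → essential)
  9 | --01,-0-1,1--1,10--
  10 | -01-,10--
  11 | -0-1,-01-,1--1,10--
  13 | --01,1--1
  15 | 1--1  (sole → essential)
Essential prime implicants: 1--1, 10--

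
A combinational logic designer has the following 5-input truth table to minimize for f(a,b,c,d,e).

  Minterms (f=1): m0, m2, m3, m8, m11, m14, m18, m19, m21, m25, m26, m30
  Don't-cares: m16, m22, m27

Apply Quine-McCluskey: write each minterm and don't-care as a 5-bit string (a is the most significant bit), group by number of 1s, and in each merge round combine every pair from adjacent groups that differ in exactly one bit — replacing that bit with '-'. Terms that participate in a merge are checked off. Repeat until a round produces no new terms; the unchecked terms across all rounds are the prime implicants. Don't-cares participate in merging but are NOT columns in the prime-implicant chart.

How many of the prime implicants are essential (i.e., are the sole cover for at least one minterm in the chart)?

Round 0: 00000✓ 00010✓ 00011✓ 01000✓ 01011✓ 01110✓ 10000✓ 10010✓ 10011✓ 10101 10110✓ 11001✓ 11010✓ 11011✓ 11110✓
Round 1: -0000✓ -0010✓ -0011✓ -1011✓ -1110 0-000 0-011✓ 000-0✓ 0001-✓ 1-010✓ 1-011✓ 1-110✓ 10-10✓ 100-0✓ 1001-✓ 11-10✓ 110-1 1101-✓
Round 2: --011 -00-0 -001- 1--10 1-01-
PIs = {--011, -00-0, -001-, -1110, 0-000, 1--10, 1-01-, 10101, 110-1}
Coverage chart:
  m0: -00-0,0-000
  m2: -00-0,-001-
  m3: --011,-001-
  m8: 0-000 ←essential
  m11: --011 ←essential
  m14: -1110 ←essential
  m18: -00-0,-001-,1--10,1-01-
  m19: --011,-001-,1-01-
  m21: 10101 ←essential
  m25: 110-1 ←essential
  m26: 1--10,1-01-
  m30: -1110,1--10
Essential: --011, -1110, 0-000, 10101, 110-1

5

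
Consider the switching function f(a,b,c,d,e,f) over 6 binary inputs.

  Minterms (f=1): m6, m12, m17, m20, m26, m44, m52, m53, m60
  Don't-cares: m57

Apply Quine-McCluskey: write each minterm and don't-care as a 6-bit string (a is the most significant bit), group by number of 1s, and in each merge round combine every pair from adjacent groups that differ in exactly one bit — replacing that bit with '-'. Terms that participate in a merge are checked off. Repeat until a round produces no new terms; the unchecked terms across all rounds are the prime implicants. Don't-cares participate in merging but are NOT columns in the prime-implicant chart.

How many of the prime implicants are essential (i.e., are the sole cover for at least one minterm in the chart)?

[col 0] 000110, 001100*, 010001, 010100*, 011010, 101100*, 110100*, 110101*, 111001, 111100*
[col 1] -01100, -10100, 1-1100, 11-100, 11010-
Prime implicants: -01100, -10100, 000110, 010001, 011010, 1-1100, 11-100, 11010-, 111001
PI chart (minterm → PIs covering it):
  6 | 000110  (sole → essential)
  12 | -01100  (sole → essential)
  17 | 010001  (sole → essential)
  20 | -10100  (sole → essential)
  26 | 011010  (sole → essential)
  44 | -01100,1-1100
  52 | -10100,11-100,11010-
  53 | 11010-  (sole → essential)
  60 | 1-1100,11-100
Essential prime implicants: -01100, -10100, 000110, 010001, 011010, 11010-

6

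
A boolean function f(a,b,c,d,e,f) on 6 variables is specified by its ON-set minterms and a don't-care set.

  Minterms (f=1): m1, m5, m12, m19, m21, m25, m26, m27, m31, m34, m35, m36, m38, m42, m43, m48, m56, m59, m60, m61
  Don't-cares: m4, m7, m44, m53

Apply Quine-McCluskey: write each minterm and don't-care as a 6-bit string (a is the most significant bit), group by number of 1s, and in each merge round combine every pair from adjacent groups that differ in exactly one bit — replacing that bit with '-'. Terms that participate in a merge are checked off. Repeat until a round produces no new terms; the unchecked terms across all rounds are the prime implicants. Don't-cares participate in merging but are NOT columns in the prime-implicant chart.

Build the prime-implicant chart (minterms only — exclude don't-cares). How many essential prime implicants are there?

size-2^0 implicants → 000001(✓)  000100(✓)  000101(✓)  000111(✓)  001100(✓)  010011(✓)  010101(✓)  011001(✓)  011010(✓)  011011(✓)  011111(✓)  100010(✓)  100011(✓)  100100(✓)  100110(✓)  101010(✓)  101011(✓)  101100(✓)  110000(✓)  110101(✓)  111000(✓)  111011(✓)  111100(✓)  111101(✓)
size-2^1 implicants → -00100(✓)  -01100(✓)  -10101  -11011  0-0101  00-100(✓)  000-01  0001-1  00010-  01-011  011-11  0110-1  01101-  1-1011  1-1100  10-010(✓)  10-011(✓)  10-100(✓)  100-10  10001-(✓)  1001-0  10101-(✓)  11-000  11-101  111-00  11110-
size-2^2 implicants → -0-100  10-01-
Unchecked terms (primes): -0-100, -10101, -11011, 0-0101, 000-01, 0001-1, 00010-, 01-011, 011-11, 0110-1, 01101-, 1-1011, 1-1100, 10-01-, 100-10, 1001-0, 11-000, 11-101, 111-00, 11110-
Minterm coverage:
  m1 ⊆ 000-01 [E]
  m5 ⊆ 0-0101,000-01,0001-1,00010-
  m12 ⊆ -0-100 [E]
  m19 ⊆ 01-011 [E]
  m21 ⊆ -10101,0-0101
  m25 ⊆ 0110-1 [E]
  m26 ⊆ 01101- [E]
  m27 ⊆ -11011,01-011,011-11,0110-1,01101-
  m31 ⊆ 011-11 [E]
  m34 ⊆ 10-01-,100-10
  m35 ⊆ 10-01- [E]
  m36 ⊆ -0-100,1001-0
  m38 ⊆ 100-10,1001-0
  m42 ⊆ 10-01- [E]
  m43 ⊆ 1-1011,10-01-
  m48 ⊆ 11-000 [E]
  m56 ⊆ 11-000,111-00
  m59 ⊆ -11011,1-1011
  m60 ⊆ 1-1100,111-00,11110-
  m61 ⊆ 11-101,11110-
E = {-0-100, 000-01, 01-011, 011-11, 0110-1, 01101-, 10-01-, 11-000}

8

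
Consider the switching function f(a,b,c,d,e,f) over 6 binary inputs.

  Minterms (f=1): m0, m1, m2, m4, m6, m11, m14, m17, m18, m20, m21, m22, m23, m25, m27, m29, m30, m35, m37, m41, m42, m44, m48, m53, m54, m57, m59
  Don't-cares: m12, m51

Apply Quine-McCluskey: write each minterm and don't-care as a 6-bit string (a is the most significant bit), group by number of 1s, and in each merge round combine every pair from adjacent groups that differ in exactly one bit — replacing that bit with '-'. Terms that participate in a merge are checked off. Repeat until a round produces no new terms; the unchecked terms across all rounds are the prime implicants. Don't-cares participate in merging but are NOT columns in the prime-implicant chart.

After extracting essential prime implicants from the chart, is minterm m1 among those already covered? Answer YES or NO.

NO

[col 0] 000000*, 000001*, 000010*, 000100*, 000110*, 001011*, 001100*, 001110*, 010001*, 010010*, 010100*, 010101*, 010110*, 010111*, 011001*, 011011*, 011101*, 011110*, 100011*, 100101*, 101001*, 101010, 101100*, 110000, 110011*, 110101*, 110110*, 111001*, 111011*
[col 1] -01100, -10101, -10110, -11001*, -11011*, 0-0001, 0-0010*, 0-0100*, 0-0110*, 0-1011, 0-1110*, 00-100*, 00-110*, 000-00*, 000-10*, 0000-0*, 00000-, 0001-0*, 0011-0*, 01-001*, 01-101*, 01-110*, 010-01*, 010-10*, 0101-0*, 0101-1*, 01010-*, 01011-*, 011-01*, 0110-1*, 1-0011, 1-0101, 1-1001, 11-011, 1110-1*
[col 2] -110-1, 0--110, 0-0-10, 0-01-0, 00-1-0, 000--0, 01--01, 0101--
Prime implicants: -01100, -10101, -10110, -110-1, 0--110, 0-0-10, 0-0001, 0-01-0, 0-1011, 00-1-0, 000--0, 00000-, 01--01, 0101--, 1-0011, 1-0101, 1-1001, 101010, 11-011, 110000
PI chart (minterm → PIs covering it):
  0 | 000--0,00000-
  1 | 0-0001,00000-
  2 | 0-0-10,000--0
  4 | 0-01-0,00-1-0,000--0
  6 | 0--110,0-0-10,0-01-0,00-1-0,000--0
  11 | 0-1011  (sole → essential)
  14 | 0--110,00-1-0
  17 | 0-0001,01--01
  18 | 0-0-10  (sole → essential)
  20 | 0-01-0,0101--
  21 | -10101,01--01,0101--
  22 | -10110,0--110,0-0-10,0-01-0,0101--
  23 | 0101--  (sole → essential)
  25 | -110-1,01--01
  27 | -110-1,0-1011
  29 | 01--01  (sole → essential)
  30 | 0--110  (sole → essential)
  35 | 1-0011  (sole → essential)
  37 | 1-0101  (sole → essential)
  41 | 1-1001  (sole → essential)
  42 | 101010  (sole → essential)
  44 | -01100  (sole → essential)
  48 | 110000  (sole → essential)
  53 | -10101,1-0101
  54 | -10110  (sole → essential)
  57 | -110-1,1-1001
  59 | -110-1,11-011
Essential prime implicants: -01100, -10110, 0--110, 0-0-10, 0-1011, 01--01, 0101--, 1-0011, 1-0101, 1-1001, 101010, 110000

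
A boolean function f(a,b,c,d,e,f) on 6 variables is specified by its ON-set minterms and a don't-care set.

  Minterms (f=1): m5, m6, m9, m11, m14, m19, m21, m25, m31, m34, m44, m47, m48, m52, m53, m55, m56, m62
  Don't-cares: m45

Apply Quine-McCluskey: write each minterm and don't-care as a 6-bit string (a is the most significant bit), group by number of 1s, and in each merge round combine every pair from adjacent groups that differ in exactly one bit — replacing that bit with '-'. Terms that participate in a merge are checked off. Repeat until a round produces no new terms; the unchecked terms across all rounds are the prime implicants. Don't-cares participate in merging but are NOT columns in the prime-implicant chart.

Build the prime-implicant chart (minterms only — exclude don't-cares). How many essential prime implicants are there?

12

[col 0] 000101*, 000110*, 001001*, 001011*, 001110*, 010011, 010101*, 011001*, 011111, 100010, 101100*, 101101*, 101111*, 110000*, 110100*, 110101*, 110111*, 111000*, 111110
[col 1] -10101, 0-0101, 0-1001, 00-110, 0010-1, 1011-1, 10110-, 11-000, 110-00, 1101-1, 11010-
Prime implicants: -10101, 0-0101, 0-1001, 00-110, 0010-1, 010011, 011111, 100010, 1011-1, 10110-, 11-000, 110-00, 1101-1, 11010-, 111110
PI chart (minterm → PIs covering it):
  5 | 0-0101  (sole → essential)
  6 | 00-110  (sole → essential)
  9 | 0-1001,0010-1
  11 | 0010-1  (sole → essential)
  14 | 00-110  (sole → essential)
  19 | 010011  (sole → essential)
  21 | -10101,0-0101
  25 | 0-1001  (sole → essential)
  31 | 011111  (sole → essential)
  34 | 100010  (sole → essential)
  44 | 10110-  (sole → essential)
  47 | 1011-1  (sole → essential)
  48 | 11-000,110-00
  52 | 110-00,11010-
  53 | -10101,1101-1,11010-
  55 | 1101-1  (sole → essential)
  56 | 11-000  (sole → essential)
  62 | 111110  (sole → essential)
Essential prime implicants: 0-0101, 0-1001, 00-110, 0010-1, 010011, 011111, 100010, 1011-1, 10110-, 11-000, 1101-1, 111110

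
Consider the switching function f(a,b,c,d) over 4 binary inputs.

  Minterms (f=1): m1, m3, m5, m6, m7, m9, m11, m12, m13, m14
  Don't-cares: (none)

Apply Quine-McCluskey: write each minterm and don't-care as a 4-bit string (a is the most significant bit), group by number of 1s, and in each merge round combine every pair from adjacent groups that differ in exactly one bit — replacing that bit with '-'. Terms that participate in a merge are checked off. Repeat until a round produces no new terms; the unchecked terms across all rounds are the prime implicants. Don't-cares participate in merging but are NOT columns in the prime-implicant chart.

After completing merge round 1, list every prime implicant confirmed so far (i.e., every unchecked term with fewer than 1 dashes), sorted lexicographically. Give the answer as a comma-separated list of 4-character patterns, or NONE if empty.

Round 0: 0001✓ 0011✓ 0101✓ 0110✓ 0111✓ 1001✓ 1011✓ 1100✓ 1101✓ 1110✓
Round 1: -001✓ -011✓ -101✓ -110 0-01✓ 0-11✓ 00-1✓ 01-1✓ 011- 1-01✓ 10-1✓ 11-0 110-
Round 2: --01 -0-1 0--1
PIs = {--01, -0-1, -110, 0--1, 011-, 11-0, 110-}

NONE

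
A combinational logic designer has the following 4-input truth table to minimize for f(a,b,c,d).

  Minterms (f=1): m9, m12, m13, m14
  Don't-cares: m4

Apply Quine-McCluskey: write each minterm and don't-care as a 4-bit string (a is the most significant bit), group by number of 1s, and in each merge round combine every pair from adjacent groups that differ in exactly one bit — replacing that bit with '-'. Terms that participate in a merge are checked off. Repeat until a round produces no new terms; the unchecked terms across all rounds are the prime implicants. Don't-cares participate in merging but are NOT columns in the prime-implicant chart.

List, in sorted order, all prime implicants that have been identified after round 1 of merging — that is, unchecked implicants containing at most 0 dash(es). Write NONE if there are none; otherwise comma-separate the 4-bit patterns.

NONE

size-2^0 implicants → 0100(✓)  1001(✓)  1100(✓)  1101(✓)  1110(✓)
size-2^1 implicants → -100  1-01  11-0  110-
Unchecked terms (primes): -100, 1-01, 11-0, 110-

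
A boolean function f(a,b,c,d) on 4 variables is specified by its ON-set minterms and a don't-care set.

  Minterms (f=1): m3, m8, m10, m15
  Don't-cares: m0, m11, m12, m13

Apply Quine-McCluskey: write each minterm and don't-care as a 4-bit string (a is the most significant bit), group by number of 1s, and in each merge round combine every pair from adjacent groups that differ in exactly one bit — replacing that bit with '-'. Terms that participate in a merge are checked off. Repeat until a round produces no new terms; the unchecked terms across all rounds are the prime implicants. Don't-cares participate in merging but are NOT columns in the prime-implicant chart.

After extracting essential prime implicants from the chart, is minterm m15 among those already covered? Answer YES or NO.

NO

[col 0] 0000*, 0011*, 1000*, 1010*, 1011*, 1100*, 1101*, 1111*
[col 1] -000, -011, 1-00, 1-11, 10-0, 101-, 11-1, 110-
Prime implicants: -000, -011, 1-00, 1-11, 10-0, 101-, 11-1, 110-
PI chart (minterm → PIs covering it):
  3 | -011  (sole → essential)
  8 | -000,1-00,10-0
  10 | 10-0,101-
  15 | 1-11,11-1
Essential prime implicants: -011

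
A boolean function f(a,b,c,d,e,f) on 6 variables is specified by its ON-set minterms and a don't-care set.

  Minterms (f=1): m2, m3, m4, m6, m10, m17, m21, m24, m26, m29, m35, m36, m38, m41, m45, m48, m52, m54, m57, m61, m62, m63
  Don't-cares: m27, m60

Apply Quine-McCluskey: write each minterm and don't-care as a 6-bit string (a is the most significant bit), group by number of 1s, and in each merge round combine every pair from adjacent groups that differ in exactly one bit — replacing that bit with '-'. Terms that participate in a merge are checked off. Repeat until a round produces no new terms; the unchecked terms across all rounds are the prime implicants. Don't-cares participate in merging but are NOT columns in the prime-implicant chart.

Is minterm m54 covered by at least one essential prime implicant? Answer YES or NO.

[col 0] 000010*, 000011*, 000100*, 000110*, 001010*, 010001*, 010101*, 011000*, 011010*, 011011*, 011101*, 100011*, 100100*, 100110*, 101001*, 101101*, 110000*, 110100*, 110110*, 111001*, 111100*, 111101*, 111110*, 111111*
[col 1] -00011, -00100*, -00110*, -11101, 0-1010, 00-010, 000-10, 00001-, 0001-0*, 01-101, 010-01, 0110-0, 01101-, 1-0100*, 1-0110*, 1-1001*, 1-1101*, 1001-0*, 101-01*, 11-100*, 11-110*, 110-00, 1101-0*, 111-01*, 1111-0*, 1111-1*, 11110-*, 11111-*
[col 2] -001-0, 1-01-0, 1-1-01, 11-1-0, 1111--
Prime implicants: -00011, -001-0, -11101, 0-1010, 00-010, 000-10, 00001-, 01-101, 010-01, 0110-0, 01101-, 1-01-0, 1-1-01, 11-1-0, 110-00, 1111--
PI chart (minterm → PIs covering it):
  2 | 00-010,000-10,00001-
  3 | -00011,00001-
  4 | -001-0  (sole → essential)
  6 | -001-0,000-10
  10 | 0-1010,00-010
  17 | 010-01  (sole → essential)
  21 | 01-101,010-01
  24 | 0110-0  (sole → essential)
  26 | 0-1010,0110-0,01101-
  29 | -11101,01-101
  35 | -00011  (sole → essential)
  36 | -001-0,1-01-0
  38 | -001-0,1-01-0
  41 | 1-1-01  (sole → essential)
  45 | 1-1-01  (sole → essential)
  48 | 110-00  (sole → essential)
  52 | 1-01-0,11-1-0,110-00
  54 | 1-01-0,11-1-0
  57 | 1-1-01  (sole → essential)
  61 | -11101,1-1-01,1111--
  62 | 11-1-0,1111--
  63 | 1111--  (sole → essential)
Essential prime implicants: -00011, -001-0, 010-01, 0110-0, 1-1-01, 110-00, 1111--

NO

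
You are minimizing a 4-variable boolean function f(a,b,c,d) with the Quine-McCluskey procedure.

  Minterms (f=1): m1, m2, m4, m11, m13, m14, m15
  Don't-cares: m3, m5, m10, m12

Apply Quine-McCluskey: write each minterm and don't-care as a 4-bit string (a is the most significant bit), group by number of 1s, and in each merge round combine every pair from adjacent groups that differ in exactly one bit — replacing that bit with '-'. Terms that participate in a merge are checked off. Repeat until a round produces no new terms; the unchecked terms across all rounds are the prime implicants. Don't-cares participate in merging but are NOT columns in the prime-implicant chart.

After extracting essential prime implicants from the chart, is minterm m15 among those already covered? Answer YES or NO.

NO

[col 0] 0001*, 0010*, 0011*, 0100*, 0101*, 1010*, 1011*, 1100*, 1101*, 1110*, 1111*
[col 1] -010*, -011*, -100*, -101*, 0-01, 00-1, 001-*, 010-*, 1-10*, 1-11*, 101-*, 11-0*, 11-1*, 110-*, 111-*
[col 2] -01-, -10-, 1-1-, 11--
Prime implicants: -01-, -10-, 0-01, 00-1, 1-1-, 11--
PI chart (minterm → PIs covering it):
  1 | 0-01,00-1
  2 | -01-  (sole → essential)
  4 | -10-  (sole → essential)
  11 | -01-,1-1-
  13 | -10-,11--
  14 | 1-1-,11--
  15 | 1-1-,11--
Essential prime implicants: -01-, -10-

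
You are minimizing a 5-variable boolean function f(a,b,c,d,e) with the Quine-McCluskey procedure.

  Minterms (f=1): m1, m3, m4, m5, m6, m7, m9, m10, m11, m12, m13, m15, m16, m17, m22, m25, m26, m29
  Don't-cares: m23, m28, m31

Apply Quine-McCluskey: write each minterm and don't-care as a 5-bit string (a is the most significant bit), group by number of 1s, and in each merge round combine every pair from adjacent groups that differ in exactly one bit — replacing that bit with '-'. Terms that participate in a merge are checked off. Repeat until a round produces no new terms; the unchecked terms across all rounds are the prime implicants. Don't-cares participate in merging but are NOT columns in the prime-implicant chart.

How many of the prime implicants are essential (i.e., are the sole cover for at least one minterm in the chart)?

size-2^0 implicants → 00001(✓)  00011(✓)  00100(✓)  00101(✓)  00110(✓)  00111(✓)  01001(✓)  01010(✓)  01011(✓)  01100(✓)  01101(✓)  01111(✓)  10000(✓)  10001(✓)  10110(✓)  10111(✓)  11001(✓)  11010(✓)  11100(✓)  11101(✓)  11111(✓)
size-2^1 implicants → -0001(✓)  -0110(✓)  -0111(✓)  -1001(✓)  -1010  -1100(✓)  -1101(✓)  -1111(✓)  0-001(✓)  0-011(✓)  0-100(✓)  0-101(✓)  0-111(✓)  00-01(✓)  00-11(✓)  000-1(✓)  001-0(✓)  001-1(✓)  0010-(✓)  0011-(✓)  01-01(✓)  01-11(✓)  010-1(✓)  0101-  011-1(✓)  0110-(✓)  1-001(✓)  1-111(✓)  1000-  1011-(✓)  11-01(✓)  111-1(✓)  1110-(✓)
size-2^2 implicants → --001  --111  -011-  -1-01  -11-1  -110-  0--01(✓)  0--11(✓)  0-0-1(✓)  0-1-1(✓)  0-10-  00--1(✓)  001--  01--1(✓)
size-2^3 implicants → 0---1
Unchecked terms (primes): --001, --111, -011-, -1-01, -1010, -11-1, -110-, 0---1, 0-10-, 001--, 0101-, 1000-
Minterm coverage:
  m1 ⊆ --001,0---1
  m3 ⊆ 0---1 [E]
  m4 ⊆ 0-10-,001--
  m5 ⊆ 0---1,0-10-,001--
  m6 ⊆ -011-,001--
  m7 ⊆ --111,-011-,0---1,001--
  m9 ⊆ --001,-1-01,0---1
  m10 ⊆ -1010,0101-
  m11 ⊆ 0---1,0101-
  m12 ⊆ -110-,0-10-
  m13 ⊆ -1-01,-11-1,-110-,0---1,0-10-
  m15 ⊆ --111,-11-1,0---1
  m16 ⊆ 1000- [E]
  m17 ⊆ --001,1000-
  m22 ⊆ -011- [E]
  m25 ⊆ --001,-1-01
  m26 ⊆ -1010 [E]
  m29 ⊆ -1-01,-11-1,-110-
E = {-011-, -1010, 0---1, 1000-}

4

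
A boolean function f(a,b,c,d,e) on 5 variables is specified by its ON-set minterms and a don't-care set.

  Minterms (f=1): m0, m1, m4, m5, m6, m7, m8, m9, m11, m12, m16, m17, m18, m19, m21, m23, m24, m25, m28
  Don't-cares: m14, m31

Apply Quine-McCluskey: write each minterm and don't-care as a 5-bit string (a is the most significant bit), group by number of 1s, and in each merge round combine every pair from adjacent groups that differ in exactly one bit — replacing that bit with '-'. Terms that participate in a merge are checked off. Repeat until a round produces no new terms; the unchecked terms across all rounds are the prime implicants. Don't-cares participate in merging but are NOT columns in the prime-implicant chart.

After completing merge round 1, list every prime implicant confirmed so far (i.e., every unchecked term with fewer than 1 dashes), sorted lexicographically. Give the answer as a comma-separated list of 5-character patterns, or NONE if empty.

NONE

Round 0: 00000✓ 00001✓ 00100✓ 00101✓ 00110✓ 00111✓ 01000✓ 01001✓ 01011✓ 01100✓ 01110✓ 10000✓ 10001✓ 10010✓ 10011✓ 10101✓ 10111✓ 11000✓ 11001✓ 11100✓ 11111✓
Round 1: -0000✓ -0001✓ -0101✓ -0111✓ -1000✓ -1001✓ -1100✓ 0-000✓ 0-001✓ 0-100✓ 0-110✓ 00-00✓ 00-01✓ 0000-✓ 001-0✓ 001-1✓ 0010-✓ 0011-✓ 01-00✓ 010-1 0100-✓ 011-0✓ 1-000✓ 1-001✓ 1-111 10-01✓ 10-11✓ 100-0✓ 100-1✓ 1000-✓ 1001-✓ 101-1✓ 11-00✓ 1100-✓
Round 2: --000✓ --001✓ -0-01 -000-✓ -01-1 -1-00 -100-✓ 0--00 0-00-✓ 0-1-0 00-0- 001-- 1-00-✓ 10--1 100--
Round 3: --00-
PIs = {--00-, -0-01, -01-1, -1-00, 0--00, 0-1-0, 00-0-, 001--, 010-1, 1-111, 10--1, 100--}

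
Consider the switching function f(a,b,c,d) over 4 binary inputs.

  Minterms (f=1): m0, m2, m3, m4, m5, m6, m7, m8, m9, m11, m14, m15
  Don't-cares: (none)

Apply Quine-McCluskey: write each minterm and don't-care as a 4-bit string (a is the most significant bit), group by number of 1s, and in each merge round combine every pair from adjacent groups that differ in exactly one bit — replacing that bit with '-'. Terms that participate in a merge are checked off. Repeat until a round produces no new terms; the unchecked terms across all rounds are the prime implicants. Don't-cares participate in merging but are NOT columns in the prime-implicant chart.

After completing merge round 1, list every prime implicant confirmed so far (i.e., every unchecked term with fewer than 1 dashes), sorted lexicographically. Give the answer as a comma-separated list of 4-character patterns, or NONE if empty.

Round 0: 0000✓ 0010✓ 0011✓ 0100✓ 0101✓ 0110✓ 0111✓ 1000✓ 1001✓ 1011✓ 1110✓ 1111✓
Round 1: -000 -011✓ -110✓ -111✓ 0-00✓ 0-10✓ 0-11✓ 00-0✓ 001-✓ 01-0✓ 01-1✓ 010-✓ 011-✓ 1-11✓ 10-1 100- 111-✓
Round 2: --11 -11- 0--0 0-1- 01--
PIs = {--11, -000, -11-, 0--0, 0-1-, 01--, 10-1, 100-}

NONE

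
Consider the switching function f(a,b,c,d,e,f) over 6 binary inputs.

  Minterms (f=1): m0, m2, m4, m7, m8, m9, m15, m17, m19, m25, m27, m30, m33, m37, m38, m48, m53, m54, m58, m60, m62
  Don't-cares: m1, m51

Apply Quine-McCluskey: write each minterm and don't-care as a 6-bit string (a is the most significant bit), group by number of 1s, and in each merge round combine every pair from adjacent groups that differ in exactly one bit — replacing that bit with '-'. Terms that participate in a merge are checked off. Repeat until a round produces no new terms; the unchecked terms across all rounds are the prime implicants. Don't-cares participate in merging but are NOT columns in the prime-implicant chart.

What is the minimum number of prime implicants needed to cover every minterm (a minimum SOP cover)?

size-2^0 implicants → 000000(✓)  000001(✓)  000010(✓)  000100(✓)  000111(✓)  001000(✓)  001001(✓)  001111(✓)  010001(✓)  010011(✓)  011001(✓)  011011(✓)  011110(✓)  100001(✓)  100101(✓)  100110(✓)  110000  110011(✓)  110101(✓)  110110(✓)  111010(✓)  111100(✓)  111110(✓)
size-2^1 implicants → -00001  -10011  -11110  0-0001(✓)  0-1001(✓)  00-000(✓)  00-001(✓)  00-111  000-00  0000-0  00000-(✓)  00100-(✓)  01-001(✓)  01-011(✓)  0100-1(✓)  0110-1(✓)  1-0101  1-0110  100-01  11-110  111-10  1111-0
size-2^2 implicants → 0--001  00-00-  01-0-1
Unchecked terms (primes): -00001, -10011, -11110, 0--001, 00-00-, 00-111, 000-00, 0000-0, 01-0-1, 1-0101, 1-0110, 100-01, 11-110, 110000, 111-10, 1111-0
Minterm coverage:
  m0 ⊆ 00-00-,000-00,0000-0
  m2 ⊆ 0000-0 [E]
  m4 ⊆ 000-00 [E]
  m7 ⊆ 00-111 [E]
  m8 ⊆ 00-00- [E]
  m9 ⊆ 0--001,00-00-
  m15 ⊆ 00-111 [E]
  m17 ⊆ 0--001,01-0-1
  m19 ⊆ -10011,01-0-1
  m25 ⊆ 0--001,01-0-1
  m27 ⊆ 01-0-1 [E]
  m30 ⊆ -11110 [E]
  m33 ⊆ -00001,100-01
  m37 ⊆ 1-0101,100-01
  m38 ⊆ 1-0110 [E]
  m48 ⊆ 110000 [E]
  m53 ⊆ 1-0101 [E]
  m54 ⊆ 1-0110,11-110
  m58 ⊆ 111-10 [E]
  m60 ⊆ 1111-0 [E]
  m62 ⊆ -11110,11-110,111-10,1111-0
E = {-11110, 00-00-, 00-111, 000-00, 0000-0, 01-0-1, 1-0101, 1-0110, 110000, 111-10, 1111-0}
Petrick residual → -00001
Cover = b'c'd'e'f + bcdef' + a'b'd'e' + a'b'def + a'b'c'e'f' + a'b'c'd'f' + a'bd'f + ac'de'f + ac'def' + abc'd'e'f' + abcef' + abcdf'  |cover|=12

12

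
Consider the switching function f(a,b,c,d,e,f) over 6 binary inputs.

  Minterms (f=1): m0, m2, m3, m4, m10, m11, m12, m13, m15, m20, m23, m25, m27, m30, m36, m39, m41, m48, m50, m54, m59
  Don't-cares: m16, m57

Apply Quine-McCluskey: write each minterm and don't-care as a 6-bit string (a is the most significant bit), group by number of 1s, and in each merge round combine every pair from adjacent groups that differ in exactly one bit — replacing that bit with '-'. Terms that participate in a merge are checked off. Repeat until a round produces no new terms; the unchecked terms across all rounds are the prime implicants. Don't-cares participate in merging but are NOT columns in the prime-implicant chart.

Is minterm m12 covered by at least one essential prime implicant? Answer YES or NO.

NO

size-2^0 implicants → 000000(✓)  000010(✓)  000011(✓)  000100(✓)  001010(✓)  001011(✓)  001100(✓)  001101(✓)  001111(✓)  010000(✓)  010100(✓)  010111  011001(✓)  011011(✓)  011110  100100(✓)  100111  101001(✓)  110000(✓)  110010(✓)  110110(✓)  111001(✓)  111011(✓)
size-2^1 implicants → -00100  -10000  -11001(✓)  -11011(✓)  0-0000(✓)  0-0100(✓)  0-1011  00-010(✓)  00-011(✓)  00-100  000-00(✓)  0000-0  00001-(✓)  001-11  00101-(✓)  0011-1  00110-  010-00(✓)  0110-1(✓)  1-1001  110-10  1100-0  1110-1(✓)
size-2^2 implicants → -110-1  0-0-00  00-01-
Unchecked terms (primes): -00100, -10000, -110-1, 0-0-00, 0-1011, 00-01-, 00-100, 0000-0, 001-11, 0011-1, 00110-, 010111, 011110, 1-1001, 100111, 110-10, 1100-0
Minterm coverage:
  m0 ⊆ 0-0-00,0000-0
  m2 ⊆ 00-01-,0000-0
  m3 ⊆ 00-01- [E]
  m4 ⊆ -00100,0-0-00,00-100
  m10 ⊆ 00-01- [E]
  m11 ⊆ 0-1011,00-01-,001-11
  m12 ⊆ 00-100,00110-
  m13 ⊆ 0011-1,00110-
  m15 ⊆ 001-11,0011-1
  m20 ⊆ 0-0-00 [E]
  m23 ⊆ 010111 [E]
  m25 ⊆ -110-1 [E]
  m27 ⊆ -110-1,0-1011
  m30 ⊆ 011110 [E]
  m36 ⊆ -00100 [E]
  m39 ⊆ 100111 [E]
  m41 ⊆ 1-1001 [E]
  m48 ⊆ -10000,1100-0
  m50 ⊆ 110-10,1100-0
  m54 ⊆ 110-10 [E]
  m59 ⊆ -110-1 [E]
E = {-00100, -110-1, 0-0-00, 00-01-, 010111, 011110, 1-1001, 100111, 110-10}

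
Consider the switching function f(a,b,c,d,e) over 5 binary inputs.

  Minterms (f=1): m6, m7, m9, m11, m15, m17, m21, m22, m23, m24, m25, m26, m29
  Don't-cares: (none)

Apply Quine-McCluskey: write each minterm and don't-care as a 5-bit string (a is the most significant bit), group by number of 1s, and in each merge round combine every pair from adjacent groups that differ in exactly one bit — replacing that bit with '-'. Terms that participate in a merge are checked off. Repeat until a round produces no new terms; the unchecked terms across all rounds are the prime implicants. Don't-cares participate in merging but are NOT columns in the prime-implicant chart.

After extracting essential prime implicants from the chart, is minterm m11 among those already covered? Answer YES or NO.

size-2^0 implicants → 00110(✓)  00111(✓)  01001(✓)  01011(✓)  01111(✓)  10001(✓)  10101(✓)  10110(✓)  10111(✓)  11000(✓)  11001(✓)  11010(✓)  11101(✓)
size-2^1 implicants → -0110(✓)  -0111(✓)  -1001  0-111  0011-(✓)  01-11  010-1  1-001(✓)  1-101(✓)  10-01(✓)  101-1  1011-(✓)  11-01(✓)  110-0  1100-
size-2^2 implicants → -011-  1--01
Unchecked terms (primes): -011-, -1001, 0-111, 01-11, 010-1, 1--01, 101-1, 110-0, 1100-
Minterm coverage:
  m6 ⊆ -011- [E]
  m7 ⊆ -011-,0-111
  m9 ⊆ -1001,010-1
  m11 ⊆ 01-11,010-1
  m15 ⊆ 0-111,01-11
  m17 ⊆ 1--01 [E]
  m21 ⊆ 1--01,101-1
  m22 ⊆ -011- [E]
  m23 ⊆ -011-,101-1
  m24 ⊆ 110-0,1100-
  m25 ⊆ -1001,1--01,1100-
  m26 ⊆ 110-0 [E]
  m29 ⊆ 1--01 [E]
E = {-011-, 1--01, 110-0}

NO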